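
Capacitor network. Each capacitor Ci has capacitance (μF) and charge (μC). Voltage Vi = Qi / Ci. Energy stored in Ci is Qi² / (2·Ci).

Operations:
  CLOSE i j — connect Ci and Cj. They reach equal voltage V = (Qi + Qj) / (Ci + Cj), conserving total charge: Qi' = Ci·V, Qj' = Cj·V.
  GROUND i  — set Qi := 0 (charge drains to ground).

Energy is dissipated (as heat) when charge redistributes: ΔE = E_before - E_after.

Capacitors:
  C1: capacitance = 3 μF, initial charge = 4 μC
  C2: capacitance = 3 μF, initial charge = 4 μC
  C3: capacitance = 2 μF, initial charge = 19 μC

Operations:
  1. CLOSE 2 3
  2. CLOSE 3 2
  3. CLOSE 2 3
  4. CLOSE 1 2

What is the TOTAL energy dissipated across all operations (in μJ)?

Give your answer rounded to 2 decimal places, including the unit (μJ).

Answer: 48.02 μJ

Derivation:
Initial: C1(3μF, Q=4μC, V=1.33V), C2(3μF, Q=4μC, V=1.33V), C3(2μF, Q=19μC, V=9.50V)
Op 1: CLOSE 2-3: Q_total=23.00, C_total=5.00, V=4.60; Q2=13.80, Q3=9.20; dissipated=40.017
Op 2: CLOSE 3-2: Q_total=23.00, C_total=5.00, V=4.60; Q3=9.20, Q2=13.80; dissipated=0.000
Op 3: CLOSE 2-3: Q_total=23.00, C_total=5.00, V=4.60; Q2=13.80, Q3=9.20; dissipated=0.000
Op 4: CLOSE 1-2: Q_total=17.80, C_total=6.00, V=2.97; Q1=8.90, Q2=8.90; dissipated=8.003
Total dissipated: 48.020 μJ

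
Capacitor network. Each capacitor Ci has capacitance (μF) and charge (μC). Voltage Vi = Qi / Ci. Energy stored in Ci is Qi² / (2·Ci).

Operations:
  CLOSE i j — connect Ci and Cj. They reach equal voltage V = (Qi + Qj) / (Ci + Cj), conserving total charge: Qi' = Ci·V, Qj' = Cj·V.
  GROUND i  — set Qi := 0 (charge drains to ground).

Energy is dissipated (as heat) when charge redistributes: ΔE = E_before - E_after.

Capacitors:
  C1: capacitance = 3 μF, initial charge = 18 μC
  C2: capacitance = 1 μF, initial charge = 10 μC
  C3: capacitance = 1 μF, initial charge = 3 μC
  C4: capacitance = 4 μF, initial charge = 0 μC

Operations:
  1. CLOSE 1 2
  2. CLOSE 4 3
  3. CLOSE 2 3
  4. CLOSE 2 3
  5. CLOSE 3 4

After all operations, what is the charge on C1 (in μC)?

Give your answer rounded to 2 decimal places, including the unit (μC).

Answer: 21.00 μC

Derivation:
Initial: C1(3μF, Q=18μC, V=6.00V), C2(1μF, Q=10μC, V=10.00V), C3(1μF, Q=3μC, V=3.00V), C4(4μF, Q=0μC, V=0.00V)
Op 1: CLOSE 1-2: Q_total=28.00, C_total=4.00, V=7.00; Q1=21.00, Q2=7.00; dissipated=6.000
Op 2: CLOSE 4-3: Q_total=3.00, C_total=5.00, V=0.60; Q4=2.40, Q3=0.60; dissipated=3.600
Op 3: CLOSE 2-3: Q_total=7.60, C_total=2.00, V=3.80; Q2=3.80, Q3=3.80; dissipated=10.240
Op 4: CLOSE 2-3: Q_total=7.60, C_total=2.00, V=3.80; Q2=3.80, Q3=3.80; dissipated=0.000
Op 5: CLOSE 3-4: Q_total=6.20, C_total=5.00, V=1.24; Q3=1.24, Q4=4.96; dissipated=4.096
Final charges: Q1=21.00, Q2=3.80, Q3=1.24, Q4=4.96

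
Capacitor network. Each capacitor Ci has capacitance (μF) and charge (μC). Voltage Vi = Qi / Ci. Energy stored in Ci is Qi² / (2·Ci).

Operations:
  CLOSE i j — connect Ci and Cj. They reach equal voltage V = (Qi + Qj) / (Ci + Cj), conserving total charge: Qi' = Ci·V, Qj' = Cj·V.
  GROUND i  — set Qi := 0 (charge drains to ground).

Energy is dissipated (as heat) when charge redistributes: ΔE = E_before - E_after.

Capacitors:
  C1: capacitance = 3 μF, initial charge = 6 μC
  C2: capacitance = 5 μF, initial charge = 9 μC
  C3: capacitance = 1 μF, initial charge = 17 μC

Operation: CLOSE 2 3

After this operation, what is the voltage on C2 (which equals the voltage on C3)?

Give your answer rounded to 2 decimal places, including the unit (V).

Answer: 4.33 V

Derivation:
Initial: C1(3μF, Q=6μC, V=2.00V), C2(5μF, Q=9μC, V=1.80V), C3(1μF, Q=17μC, V=17.00V)
Op 1: CLOSE 2-3: Q_total=26.00, C_total=6.00, V=4.33; Q2=21.67, Q3=4.33; dissipated=96.267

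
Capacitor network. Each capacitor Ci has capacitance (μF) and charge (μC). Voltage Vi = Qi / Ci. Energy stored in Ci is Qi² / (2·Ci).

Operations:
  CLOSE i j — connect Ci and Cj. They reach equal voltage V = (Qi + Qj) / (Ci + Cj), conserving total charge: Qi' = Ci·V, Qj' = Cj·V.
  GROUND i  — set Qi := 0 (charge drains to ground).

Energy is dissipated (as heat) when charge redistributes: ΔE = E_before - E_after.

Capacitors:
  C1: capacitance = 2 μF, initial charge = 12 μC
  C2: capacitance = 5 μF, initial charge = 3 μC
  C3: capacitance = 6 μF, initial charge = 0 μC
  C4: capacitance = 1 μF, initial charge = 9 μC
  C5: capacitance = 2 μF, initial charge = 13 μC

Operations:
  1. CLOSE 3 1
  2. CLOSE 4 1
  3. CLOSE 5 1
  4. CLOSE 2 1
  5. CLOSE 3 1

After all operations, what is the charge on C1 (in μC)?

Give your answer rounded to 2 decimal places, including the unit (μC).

Initial: C1(2μF, Q=12μC, V=6.00V), C2(5μF, Q=3μC, V=0.60V), C3(6μF, Q=0μC, V=0.00V), C4(1μF, Q=9μC, V=9.00V), C5(2μF, Q=13μC, V=6.50V)
Op 1: CLOSE 3-1: Q_total=12.00, C_total=8.00, V=1.50; Q3=9.00, Q1=3.00; dissipated=27.000
Op 2: CLOSE 4-1: Q_total=12.00, C_total=3.00, V=4.00; Q4=4.00, Q1=8.00; dissipated=18.750
Op 3: CLOSE 5-1: Q_total=21.00, C_total=4.00, V=5.25; Q5=10.50, Q1=10.50; dissipated=3.125
Op 4: CLOSE 2-1: Q_total=13.50, C_total=7.00, V=1.93; Q2=9.64, Q1=3.86; dissipated=15.445
Op 5: CLOSE 3-1: Q_total=12.86, C_total=8.00, V=1.61; Q3=9.64, Q1=3.21; dissipated=0.138
Final charges: Q1=3.21, Q2=9.64, Q3=9.64, Q4=4.00, Q5=10.50

Answer: 3.21 μC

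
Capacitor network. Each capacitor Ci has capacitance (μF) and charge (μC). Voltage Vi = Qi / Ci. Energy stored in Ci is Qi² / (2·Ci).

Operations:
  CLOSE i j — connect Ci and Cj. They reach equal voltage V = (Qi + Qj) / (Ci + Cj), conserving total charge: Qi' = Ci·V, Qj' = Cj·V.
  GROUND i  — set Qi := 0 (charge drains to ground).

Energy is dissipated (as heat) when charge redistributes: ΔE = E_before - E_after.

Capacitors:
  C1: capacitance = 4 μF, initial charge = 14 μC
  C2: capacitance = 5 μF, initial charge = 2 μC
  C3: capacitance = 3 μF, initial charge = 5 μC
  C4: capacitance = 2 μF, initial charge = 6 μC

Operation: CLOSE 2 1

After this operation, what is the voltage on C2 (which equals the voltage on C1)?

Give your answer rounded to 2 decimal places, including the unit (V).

Initial: C1(4μF, Q=14μC, V=3.50V), C2(5μF, Q=2μC, V=0.40V), C3(3μF, Q=5μC, V=1.67V), C4(2μF, Q=6μC, V=3.00V)
Op 1: CLOSE 2-1: Q_total=16.00, C_total=9.00, V=1.78; Q2=8.89, Q1=7.11; dissipated=10.678

Answer: 1.78 V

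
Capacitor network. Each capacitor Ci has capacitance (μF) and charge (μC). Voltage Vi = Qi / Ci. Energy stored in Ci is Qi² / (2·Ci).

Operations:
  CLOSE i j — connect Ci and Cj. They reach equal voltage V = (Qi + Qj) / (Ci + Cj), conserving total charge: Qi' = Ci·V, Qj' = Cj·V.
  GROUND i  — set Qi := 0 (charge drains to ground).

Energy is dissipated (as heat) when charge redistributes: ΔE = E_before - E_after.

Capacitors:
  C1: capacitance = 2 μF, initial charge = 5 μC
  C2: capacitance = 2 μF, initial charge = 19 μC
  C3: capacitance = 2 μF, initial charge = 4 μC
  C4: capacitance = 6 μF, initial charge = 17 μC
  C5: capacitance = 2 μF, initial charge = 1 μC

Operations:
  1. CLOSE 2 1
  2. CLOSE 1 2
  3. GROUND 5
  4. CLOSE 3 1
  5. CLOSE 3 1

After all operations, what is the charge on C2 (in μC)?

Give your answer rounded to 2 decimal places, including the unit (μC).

Initial: C1(2μF, Q=5μC, V=2.50V), C2(2μF, Q=19μC, V=9.50V), C3(2μF, Q=4μC, V=2.00V), C4(6μF, Q=17μC, V=2.83V), C5(2μF, Q=1μC, V=0.50V)
Op 1: CLOSE 2-1: Q_total=24.00, C_total=4.00, V=6.00; Q2=12.00, Q1=12.00; dissipated=24.500
Op 2: CLOSE 1-2: Q_total=24.00, C_total=4.00, V=6.00; Q1=12.00, Q2=12.00; dissipated=0.000
Op 3: GROUND 5: Q5=0; energy lost=0.250
Op 4: CLOSE 3-1: Q_total=16.00, C_total=4.00, V=4.00; Q3=8.00, Q1=8.00; dissipated=8.000
Op 5: CLOSE 3-1: Q_total=16.00, C_total=4.00, V=4.00; Q3=8.00, Q1=8.00; dissipated=0.000
Final charges: Q1=8.00, Q2=12.00, Q3=8.00, Q4=17.00, Q5=0.00

Answer: 12.00 μC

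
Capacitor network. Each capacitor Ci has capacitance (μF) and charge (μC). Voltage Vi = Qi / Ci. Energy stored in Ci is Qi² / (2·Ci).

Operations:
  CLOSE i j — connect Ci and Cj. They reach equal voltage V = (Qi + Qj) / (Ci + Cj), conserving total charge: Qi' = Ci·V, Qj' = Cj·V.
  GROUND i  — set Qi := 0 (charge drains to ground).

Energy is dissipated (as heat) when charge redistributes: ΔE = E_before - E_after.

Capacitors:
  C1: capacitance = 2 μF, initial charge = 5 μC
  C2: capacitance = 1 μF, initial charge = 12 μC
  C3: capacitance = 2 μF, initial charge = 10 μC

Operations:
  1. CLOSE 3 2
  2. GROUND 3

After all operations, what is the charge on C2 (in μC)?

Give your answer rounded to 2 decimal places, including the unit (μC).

Answer: 7.33 μC

Derivation:
Initial: C1(2μF, Q=5μC, V=2.50V), C2(1μF, Q=12μC, V=12.00V), C3(2μF, Q=10μC, V=5.00V)
Op 1: CLOSE 3-2: Q_total=22.00, C_total=3.00, V=7.33; Q3=14.67, Q2=7.33; dissipated=16.333
Op 2: GROUND 3: Q3=0; energy lost=53.778
Final charges: Q1=5.00, Q2=7.33, Q3=0.00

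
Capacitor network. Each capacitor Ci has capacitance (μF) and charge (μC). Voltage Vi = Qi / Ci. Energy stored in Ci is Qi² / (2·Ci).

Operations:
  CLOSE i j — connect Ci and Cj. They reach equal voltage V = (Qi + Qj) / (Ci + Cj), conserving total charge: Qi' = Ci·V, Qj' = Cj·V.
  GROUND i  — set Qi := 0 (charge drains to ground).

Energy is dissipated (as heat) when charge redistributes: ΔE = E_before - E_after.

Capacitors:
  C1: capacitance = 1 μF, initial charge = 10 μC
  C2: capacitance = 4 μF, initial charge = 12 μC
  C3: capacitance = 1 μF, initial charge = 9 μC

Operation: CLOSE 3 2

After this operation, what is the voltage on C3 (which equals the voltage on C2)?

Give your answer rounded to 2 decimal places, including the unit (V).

Answer: 4.20 V

Derivation:
Initial: C1(1μF, Q=10μC, V=10.00V), C2(4μF, Q=12μC, V=3.00V), C3(1μF, Q=9μC, V=9.00V)
Op 1: CLOSE 3-2: Q_total=21.00, C_total=5.00, V=4.20; Q3=4.20, Q2=16.80; dissipated=14.400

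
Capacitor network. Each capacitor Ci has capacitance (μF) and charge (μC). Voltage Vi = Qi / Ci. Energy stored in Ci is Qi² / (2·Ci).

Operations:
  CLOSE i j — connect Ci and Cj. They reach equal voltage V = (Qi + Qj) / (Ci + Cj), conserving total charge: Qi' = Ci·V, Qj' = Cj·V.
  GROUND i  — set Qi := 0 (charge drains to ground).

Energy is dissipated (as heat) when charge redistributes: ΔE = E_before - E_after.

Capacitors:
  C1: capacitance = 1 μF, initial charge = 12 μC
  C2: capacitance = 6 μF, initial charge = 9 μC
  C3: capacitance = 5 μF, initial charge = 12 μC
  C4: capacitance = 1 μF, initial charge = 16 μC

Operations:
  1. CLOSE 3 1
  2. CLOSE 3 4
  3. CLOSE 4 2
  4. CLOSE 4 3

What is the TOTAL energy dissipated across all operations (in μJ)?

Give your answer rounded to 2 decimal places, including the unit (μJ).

Initial: C1(1μF, Q=12μC, V=12.00V), C2(6μF, Q=9μC, V=1.50V), C3(5μF, Q=12μC, V=2.40V), C4(1μF, Q=16μC, V=16.00V)
Op 1: CLOSE 3-1: Q_total=24.00, C_total=6.00, V=4.00; Q3=20.00, Q1=4.00; dissipated=38.400
Op 2: CLOSE 3-4: Q_total=36.00, C_total=6.00, V=6.00; Q3=30.00, Q4=6.00; dissipated=60.000
Op 3: CLOSE 4-2: Q_total=15.00, C_total=7.00, V=2.14; Q4=2.14, Q2=12.86; dissipated=8.679
Op 4: CLOSE 4-3: Q_total=32.14, C_total=6.00, V=5.36; Q4=5.36, Q3=26.79; dissipated=6.199
Total dissipated: 113.278 μJ

Answer: 113.28 μJ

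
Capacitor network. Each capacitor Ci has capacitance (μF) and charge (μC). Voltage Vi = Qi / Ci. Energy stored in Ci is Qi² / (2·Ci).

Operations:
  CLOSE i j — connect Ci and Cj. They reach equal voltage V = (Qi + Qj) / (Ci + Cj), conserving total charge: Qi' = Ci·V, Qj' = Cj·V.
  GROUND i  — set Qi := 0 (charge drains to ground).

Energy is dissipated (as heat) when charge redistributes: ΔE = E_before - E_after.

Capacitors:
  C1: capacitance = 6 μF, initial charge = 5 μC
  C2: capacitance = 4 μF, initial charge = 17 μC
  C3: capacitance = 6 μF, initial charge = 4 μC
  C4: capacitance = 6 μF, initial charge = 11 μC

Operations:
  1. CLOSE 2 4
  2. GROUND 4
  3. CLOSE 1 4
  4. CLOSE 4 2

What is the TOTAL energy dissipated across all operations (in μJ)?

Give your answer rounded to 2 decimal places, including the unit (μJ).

Answer: 38.39 μJ

Derivation:
Initial: C1(6μF, Q=5μC, V=0.83V), C2(4μF, Q=17μC, V=4.25V), C3(6μF, Q=4μC, V=0.67V), C4(6μF, Q=11μC, V=1.83V)
Op 1: CLOSE 2-4: Q_total=28.00, C_total=10.00, V=2.80; Q2=11.20, Q4=16.80; dissipated=7.008
Op 2: GROUND 4: Q4=0; energy lost=23.520
Op 3: CLOSE 1-4: Q_total=5.00, C_total=12.00, V=0.42; Q1=2.50, Q4=2.50; dissipated=1.042
Op 4: CLOSE 4-2: Q_total=13.70, C_total=10.00, V=1.37; Q4=8.22, Q2=5.48; dissipated=6.816
Total dissipated: 38.386 μJ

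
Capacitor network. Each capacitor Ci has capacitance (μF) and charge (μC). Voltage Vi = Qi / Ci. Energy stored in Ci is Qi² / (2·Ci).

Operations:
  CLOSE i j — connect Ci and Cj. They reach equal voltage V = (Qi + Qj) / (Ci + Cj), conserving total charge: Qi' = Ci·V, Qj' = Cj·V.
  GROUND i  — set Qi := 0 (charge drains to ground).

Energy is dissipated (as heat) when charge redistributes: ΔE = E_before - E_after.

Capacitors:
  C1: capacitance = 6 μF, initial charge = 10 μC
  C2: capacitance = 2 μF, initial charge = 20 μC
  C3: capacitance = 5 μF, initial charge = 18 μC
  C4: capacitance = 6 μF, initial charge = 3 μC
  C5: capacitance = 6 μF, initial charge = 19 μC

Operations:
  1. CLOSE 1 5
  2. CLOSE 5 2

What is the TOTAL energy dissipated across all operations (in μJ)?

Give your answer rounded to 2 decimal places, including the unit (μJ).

Answer: 46.51 μJ

Derivation:
Initial: C1(6μF, Q=10μC, V=1.67V), C2(2μF, Q=20μC, V=10.00V), C3(5μF, Q=18μC, V=3.60V), C4(6μF, Q=3μC, V=0.50V), C5(6μF, Q=19μC, V=3.17V)
Op 1: CLOSE 1-5: Q_total=29.00, C_total=12.00, V=2.42; Q1=14.50, Q5=14.50; dissipated=3.375
Op 2: CLOSE 5-2: Q_total=34.50, C_total=8.00, V=4.31; Q5=25.88, Q2=8.62; dissipated=43.130
Total dissipated: 46.505 μJ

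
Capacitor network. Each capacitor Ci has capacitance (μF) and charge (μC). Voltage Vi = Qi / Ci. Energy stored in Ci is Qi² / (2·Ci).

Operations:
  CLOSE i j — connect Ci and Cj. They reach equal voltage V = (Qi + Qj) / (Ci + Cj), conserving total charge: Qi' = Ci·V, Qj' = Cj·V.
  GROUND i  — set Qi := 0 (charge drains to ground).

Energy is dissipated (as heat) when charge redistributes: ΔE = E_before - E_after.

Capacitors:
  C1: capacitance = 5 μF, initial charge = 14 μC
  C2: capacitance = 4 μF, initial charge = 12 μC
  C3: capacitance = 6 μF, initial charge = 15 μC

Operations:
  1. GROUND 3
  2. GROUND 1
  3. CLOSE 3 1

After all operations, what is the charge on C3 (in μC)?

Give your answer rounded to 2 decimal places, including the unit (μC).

Initial: C1(5μF, Q=14μC, V=2.80V), C2(4μF, Q=12μC, V=3.00V), C3(6μF, Q=15μC, V=2.50V)
Op 1: GROUND 3: Q3=0; energy lost=18.750
Op 2: GROUND 1: Q1=0; energy lost=19.600
Op 3: CLOSE 3-1: Q_total=0.00, C_total=11.00, V=0.00; Q3=0.00, Q1=0.00; dissipated=0.000
Final charges: Q1=0.00, Q2=12.00, Q3=0.00

Answer: 0.00 μC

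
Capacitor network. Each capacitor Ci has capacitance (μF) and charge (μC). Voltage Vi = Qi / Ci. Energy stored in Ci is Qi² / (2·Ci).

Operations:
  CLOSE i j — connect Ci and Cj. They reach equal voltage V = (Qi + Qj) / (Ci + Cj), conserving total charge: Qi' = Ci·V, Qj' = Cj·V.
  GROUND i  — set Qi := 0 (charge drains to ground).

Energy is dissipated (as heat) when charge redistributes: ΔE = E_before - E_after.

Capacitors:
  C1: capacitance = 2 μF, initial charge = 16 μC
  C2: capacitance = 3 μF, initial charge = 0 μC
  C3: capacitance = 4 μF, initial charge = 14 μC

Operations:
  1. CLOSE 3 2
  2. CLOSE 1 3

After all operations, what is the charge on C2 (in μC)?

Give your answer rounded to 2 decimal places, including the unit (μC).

Initial: C1(2μF, Q=16μC, V=8.00V), C2(3μF, Q=0μC, V=0.00V), C3(4μF, Q=14μC, V=3.50V)
Op 1: CLOSE 3-2: Q_total=14.00, C_total=7.00, V=2.00; Q3=8.00, Q2=6.00; dissipated=10.500
Op 2: CLOSE 1-3: Q_total=24.00, C_total=6.00, V=4.00; Q1=8.00, Q3=16.00; dissipated=24.000
Final charges: Q1=8.00, Q2=6.00, Q3=16.00

Answer: 6.00 μC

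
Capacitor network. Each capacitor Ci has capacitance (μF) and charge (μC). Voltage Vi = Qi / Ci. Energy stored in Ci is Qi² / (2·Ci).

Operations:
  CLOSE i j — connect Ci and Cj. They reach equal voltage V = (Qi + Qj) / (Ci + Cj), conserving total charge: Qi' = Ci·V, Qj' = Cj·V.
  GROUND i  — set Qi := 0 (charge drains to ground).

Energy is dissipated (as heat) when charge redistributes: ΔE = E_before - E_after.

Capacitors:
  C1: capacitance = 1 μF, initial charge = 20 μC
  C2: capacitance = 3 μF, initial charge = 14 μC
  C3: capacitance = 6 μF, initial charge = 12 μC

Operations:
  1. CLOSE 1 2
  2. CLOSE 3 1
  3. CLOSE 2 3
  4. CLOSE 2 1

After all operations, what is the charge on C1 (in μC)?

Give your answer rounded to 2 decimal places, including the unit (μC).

Answer: 4.32 μC

Derivation:
Initial: C1(1μF, Q=20μC, V=20.00V), C2(3μF, Q=14μC, V=4.67V), C3(6μF, Q=12μC, V=2.00V)
Op 1: CLOSE 1-2: Q_total=34.00, C_total=4.00, V=8.50; Q1=8.50, Q2=25.50; dissipated=88.167
Op 2: CLOSE 3-1: Q_total=20.50, C_total=7.00, V=2.93; Q3=17.57, Q1=2.93; dissipated=18.107
Op 3: CLOSE 2-3: Q_total=43.07, C_total=9.00, V=4.79; Q2=14.36, Q3=28.71; dissipated=31.041
Op 4: CLOSE 2-1: Q_total=17.29, C_total=4.00, V=4.32; Q2=12.96, Q1=4.32; dissipated=1.293
Final charges: Q1=4.32, Q2=12.96, Q3=28.71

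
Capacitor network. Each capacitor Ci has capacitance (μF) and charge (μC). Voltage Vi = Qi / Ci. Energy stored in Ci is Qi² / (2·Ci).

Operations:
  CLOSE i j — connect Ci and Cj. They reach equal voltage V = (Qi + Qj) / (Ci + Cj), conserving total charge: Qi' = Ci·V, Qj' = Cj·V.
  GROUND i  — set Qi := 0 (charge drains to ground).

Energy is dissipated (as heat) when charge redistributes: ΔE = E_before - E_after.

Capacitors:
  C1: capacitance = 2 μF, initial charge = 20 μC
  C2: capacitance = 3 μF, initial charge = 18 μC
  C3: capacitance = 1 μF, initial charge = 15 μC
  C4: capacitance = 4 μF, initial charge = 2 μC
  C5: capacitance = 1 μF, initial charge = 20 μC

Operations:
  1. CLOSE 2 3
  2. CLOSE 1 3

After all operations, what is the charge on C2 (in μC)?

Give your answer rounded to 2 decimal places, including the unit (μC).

Initial: C1(2μF, Q=20μC, V=10.00V), C2(3μF, Q=18μC, V=6.00V), C3(1μF, Q=15μC, V=15.00V), C4(4μF, Q=2μC, V=0.50V), C5(1μF, Q=20μC, V=20.00V)
Op 1: CLOSE 2-3: Q_total=33.00, C_total=4.00, V=8.25; Q2=24.75, Q3=8.25; dissipated=30.375
Op 2: CLOSE 1-3: Q_total=28.25, C_total=3.00, V=9.42; Q1=18.83, Q3=9.42; dissipated=1.021
Final charges: Q1=18.83, Q2=24.75, Q3=9.42, Q4=2.00, Q5=20.00

Answer: 24.75 μC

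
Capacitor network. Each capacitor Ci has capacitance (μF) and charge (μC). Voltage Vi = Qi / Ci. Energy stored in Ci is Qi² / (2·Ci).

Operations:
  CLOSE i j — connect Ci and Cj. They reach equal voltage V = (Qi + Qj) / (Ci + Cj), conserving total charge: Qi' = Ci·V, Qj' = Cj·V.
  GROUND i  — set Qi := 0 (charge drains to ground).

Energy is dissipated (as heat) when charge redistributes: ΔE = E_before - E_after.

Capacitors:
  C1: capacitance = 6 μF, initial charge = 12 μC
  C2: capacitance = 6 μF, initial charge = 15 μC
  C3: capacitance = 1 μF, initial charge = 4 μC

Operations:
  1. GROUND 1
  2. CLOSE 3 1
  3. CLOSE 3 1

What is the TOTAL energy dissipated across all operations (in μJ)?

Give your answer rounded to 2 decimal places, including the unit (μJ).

Answer: 18.86 μJ

Derivation:
Initial: C1(6μF, Q=12μC, V=2.00V), C2(6μF, Q=15μC, V=2.50V), C3(1μF, Q=4μC, V=4.00V)
Op 1: GROUND 1: Q1=0; energy lost=12.000
Op 2: CLOSE 3-1: Q_total=4.00, C_total=7.00, V=0.57; Q3=0.57, Q1=3.43; dissipated=6.857
Op 3: CLOSE 3-1: Q_total=4.00, C_total=7.00, V=0.57; Q3=0.57, Q1=3.43; dissipated=0.000
Total dissipated: 18.857 μJ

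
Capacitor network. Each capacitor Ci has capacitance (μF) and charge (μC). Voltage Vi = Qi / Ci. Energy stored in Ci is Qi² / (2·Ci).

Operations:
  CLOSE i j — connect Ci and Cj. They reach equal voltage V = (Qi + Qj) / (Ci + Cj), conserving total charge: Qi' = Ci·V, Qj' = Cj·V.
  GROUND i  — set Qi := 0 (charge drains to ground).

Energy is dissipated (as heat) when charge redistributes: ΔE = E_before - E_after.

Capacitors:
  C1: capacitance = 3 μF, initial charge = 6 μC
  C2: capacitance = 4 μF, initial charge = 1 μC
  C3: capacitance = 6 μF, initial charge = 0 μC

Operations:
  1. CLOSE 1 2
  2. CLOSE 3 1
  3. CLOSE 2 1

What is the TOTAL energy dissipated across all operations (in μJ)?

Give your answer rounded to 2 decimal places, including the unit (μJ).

Answer: 4.01 μJ

Derivation:
Initial: C1(3μF, Q=6μC, V=2.00V), C2(4μF, Q=1μC, V=0.25V), C3(6μF, Q=0μC, V=0.00V)
Op 1: CLOSE 1-2: Q_total=7.00, C_total=7.00, V=1.00; Q1=3.00, Q2=4.00; dissipated=2.625
Op 2: CLOSE 3-1: Q_total=3.00, C_total=9.00, V=0.33; Q3=2.00, Q1=1.00; dissipated=1.000
Op 3: CLOSE 2-1: Q_total=5.00, C_total=7.00, V=0.71; Q2=2.86, Q1=2.14; dissipated=0.381
Total dissipated: 4.006 μJ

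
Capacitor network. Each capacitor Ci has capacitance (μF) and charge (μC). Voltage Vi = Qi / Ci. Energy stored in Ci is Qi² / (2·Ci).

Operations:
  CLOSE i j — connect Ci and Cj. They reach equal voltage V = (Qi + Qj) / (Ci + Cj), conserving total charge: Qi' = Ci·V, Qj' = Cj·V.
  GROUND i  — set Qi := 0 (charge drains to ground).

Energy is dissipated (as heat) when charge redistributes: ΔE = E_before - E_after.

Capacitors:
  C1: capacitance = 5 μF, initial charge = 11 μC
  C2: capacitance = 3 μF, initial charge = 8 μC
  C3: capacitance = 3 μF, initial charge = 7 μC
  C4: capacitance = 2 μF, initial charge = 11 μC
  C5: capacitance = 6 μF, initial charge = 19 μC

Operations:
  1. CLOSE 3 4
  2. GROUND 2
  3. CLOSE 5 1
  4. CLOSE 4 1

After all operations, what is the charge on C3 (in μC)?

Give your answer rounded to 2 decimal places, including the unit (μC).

Answer: 10.80 μC

Derivation:
Initial: C1(5μF, Q=11μC, V=2.20V), C2(3μF, Q=8μC, V=2.67V), C3(3μF, Q=7μC, V=2.33V), C4(2μF, Q=11μC, V=5.50V), C5(6μF, Q=19μC, V=3.17V)
Op 1: CLOSE 3-4: Q_total=18.00, C_total=5.00, V=3.60; Q3=10.80, Q4=7.20; dissipated=6.017
Op 2: GROUND 2: Q2=0; energy lost=10.667
Op 3: CLOSE 5-1: Q_total=30.00, C_total=11.00, V=2.73; Q5=16.36, Q1=13.64; dissipated=1.274
Op 4: CLOSE 4-1: Q_total=20.84, C_total=7.00, V=2.98; Q4=5.95, Q1=14.88; dissipated=0.544
Final charges: Q1=14.88, Q2=0.00, Q3=10.80, Q4=5.95, Q5=16.36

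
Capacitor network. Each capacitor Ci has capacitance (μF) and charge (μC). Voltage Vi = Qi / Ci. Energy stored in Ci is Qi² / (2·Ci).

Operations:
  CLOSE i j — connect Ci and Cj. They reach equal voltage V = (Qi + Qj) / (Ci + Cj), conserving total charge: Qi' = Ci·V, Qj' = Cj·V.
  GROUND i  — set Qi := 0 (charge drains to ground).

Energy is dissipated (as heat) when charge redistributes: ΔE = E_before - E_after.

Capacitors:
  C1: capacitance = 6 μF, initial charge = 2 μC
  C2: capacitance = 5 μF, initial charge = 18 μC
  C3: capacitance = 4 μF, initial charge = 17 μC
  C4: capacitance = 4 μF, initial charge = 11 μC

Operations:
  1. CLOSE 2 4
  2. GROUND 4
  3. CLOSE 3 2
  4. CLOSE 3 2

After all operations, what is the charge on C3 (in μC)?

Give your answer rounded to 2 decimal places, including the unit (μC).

Answer: 14.72 μC

Derivation:
Initial: C1(6μF, Q=2μC, V=0.33V), C2(5μF, Q=18μC, V=3.60V), C3(4μF, Q=17μC, V=4.25V), C4(4μF, Q=11μC, V=2.75V)
Op 1: CLOSE 2-4: Q_total=29.00, C_total=9.00, V=3.22; Q2=16.11, Q4=12.89; dissipated=0.803
Op 2: GROUND 4: Q4=0; energy lost=20.765
Op 3: CLOSE 3-2: Q_total=33.11, C_total=9.00, V=3.68; Q3=14.72, Q2=18.40; dissipated=1.174
Op 4: CLOSE 3-2: Q_total=33.11, C_total=9.00, V=3.68; Q3=14.72, Q2=18.40; dissipated=0.000
Final charges: Q1=2.00, Q2=18.40, Q3=14.72, Q4=0.00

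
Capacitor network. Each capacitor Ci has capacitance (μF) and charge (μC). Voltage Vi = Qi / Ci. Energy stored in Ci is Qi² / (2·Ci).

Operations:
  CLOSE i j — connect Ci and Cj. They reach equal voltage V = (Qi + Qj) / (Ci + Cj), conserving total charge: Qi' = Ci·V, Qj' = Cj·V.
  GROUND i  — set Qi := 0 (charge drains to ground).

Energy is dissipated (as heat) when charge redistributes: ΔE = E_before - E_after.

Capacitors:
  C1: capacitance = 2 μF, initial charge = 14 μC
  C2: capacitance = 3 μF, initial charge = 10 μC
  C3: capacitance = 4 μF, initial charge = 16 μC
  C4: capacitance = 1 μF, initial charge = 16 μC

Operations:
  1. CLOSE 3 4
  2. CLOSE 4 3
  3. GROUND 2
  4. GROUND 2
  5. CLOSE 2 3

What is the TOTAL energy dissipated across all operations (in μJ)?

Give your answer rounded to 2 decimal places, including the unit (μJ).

Initial: C1(2μF, Q=14μC, V=7.00V), C2(3μF, Q=10μC, V=3.33V), C3(4μF, Q=16μC, V=4.00V), C4(1μF, Q=16μC, V=16.00V)
Op 1: CLOSE 3-4: Q_total=32.00, C_total=5.00, V=6.40; Q3=25.60, Q4=6.40; dissipated=57.600
Op 2: CLOSE 4-3: Q_total=32.00, C_total=5.00, V=6.40; Q4=6.40, Q3=25.60; dissipated=0.000
Op 3: GROUND 2: Q2=0; energy lost=16.667
Op 4: GROUND 2: Q2=0; energy lost=0.000
Op 5: CLOSE 2-3: Q_total=25.60, C_total=7.00, V=3.66; Q2=10.97, Q3=14.63; dissipated=35.109
Total dissipated: 109.375 μJ

Answer: 109.38 μJ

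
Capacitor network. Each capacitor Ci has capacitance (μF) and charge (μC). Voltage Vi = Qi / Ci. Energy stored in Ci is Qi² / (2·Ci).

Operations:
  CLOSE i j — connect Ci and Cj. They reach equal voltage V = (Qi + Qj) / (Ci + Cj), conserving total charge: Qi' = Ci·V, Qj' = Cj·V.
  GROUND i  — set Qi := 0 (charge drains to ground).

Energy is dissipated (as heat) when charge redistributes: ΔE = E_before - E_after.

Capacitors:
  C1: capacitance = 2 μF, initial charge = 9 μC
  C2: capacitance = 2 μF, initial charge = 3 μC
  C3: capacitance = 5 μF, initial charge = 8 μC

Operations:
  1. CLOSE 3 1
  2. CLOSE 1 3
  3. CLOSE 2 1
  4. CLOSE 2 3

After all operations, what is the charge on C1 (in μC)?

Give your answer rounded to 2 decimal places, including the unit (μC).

Answer: 3.93 μC

Derivation:
Initial: C1(2μF, Q=9μC, V=4.50V), C2(2μF, Q=3μC, V=1.50V), C3(5μF, Q=8μC, V=1.60V)
Op 1: CLOSE 3-1: Q_total=17.00, C_total=7.00, V=2.43; Q3=12.14, Q1=4.86; dissipated=6.007
Op 2: CLOSE 1-3: Q_total=17.00, C_total=7.00, V=2.43; Q1=4.86, Q3=12.14; dissipated=0.000
Op 3: CLOSE 2-1: Q_total=7.86, C_total=4.00, V=1.96; Q2=3.93, Q1=3.93; dissipated=0.431
Op 4: CLOSE 2-3: Q_total=16.07, C_total=7.00, V=2.30; Q2=4.59, Q3=11.48; dissipated=0.154
Final charges: Q1=3.93, Q2=4.59, Q3=11.48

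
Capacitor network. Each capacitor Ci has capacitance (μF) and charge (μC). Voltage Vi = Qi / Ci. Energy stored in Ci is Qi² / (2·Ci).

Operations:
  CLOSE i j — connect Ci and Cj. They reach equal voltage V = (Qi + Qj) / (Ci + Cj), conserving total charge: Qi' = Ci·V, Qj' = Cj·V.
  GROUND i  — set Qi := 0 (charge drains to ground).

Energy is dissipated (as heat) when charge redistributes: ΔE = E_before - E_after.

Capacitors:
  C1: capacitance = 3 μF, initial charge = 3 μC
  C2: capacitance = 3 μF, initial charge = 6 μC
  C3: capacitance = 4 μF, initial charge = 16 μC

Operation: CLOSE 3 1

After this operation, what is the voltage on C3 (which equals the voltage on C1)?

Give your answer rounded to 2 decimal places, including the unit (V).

Initial: C1(3μF, Q=3μC, V=1.00V), C2(3μF, Q=6μC, V=2.00V), C3(4μF, Q=16μC, V=4.00V)
Op 1: CLOSE 3-1: Q_total=19.00, C_total=7.00, V=2.71; Q3=10.86, Q1=8.14; dissipated=7.714

Answer: 2.71 V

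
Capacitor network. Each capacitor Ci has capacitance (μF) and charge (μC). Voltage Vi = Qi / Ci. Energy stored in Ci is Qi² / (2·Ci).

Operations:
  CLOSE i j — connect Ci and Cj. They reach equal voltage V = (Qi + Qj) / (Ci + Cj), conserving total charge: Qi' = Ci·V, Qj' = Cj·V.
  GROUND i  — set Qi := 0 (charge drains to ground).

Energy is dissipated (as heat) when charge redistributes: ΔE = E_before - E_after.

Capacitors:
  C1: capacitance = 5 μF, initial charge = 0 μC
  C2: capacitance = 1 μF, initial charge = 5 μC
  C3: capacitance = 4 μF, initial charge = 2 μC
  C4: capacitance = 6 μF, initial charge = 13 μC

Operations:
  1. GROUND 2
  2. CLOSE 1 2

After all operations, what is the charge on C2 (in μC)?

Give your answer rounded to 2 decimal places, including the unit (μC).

Answer: 0.00 μC

Derivation:
Initial: C1(5μF, Q=0μC, V=0.00V), C2(1μF, Q=5μC, V=5.00V), C3(4μF, Q=2μC, V=0.50V), C4(6μF, Q=13μC, V=2.17V)
Op 1: GROUND 2: Q2=0; energy lost=12.500
Op 2: CLOSE 1-2: Q_total=0.00, C_total=6.00, V=0.00; Q1=0.00, Q2=0.00; dissipated=0.000
Final charges: Q1=0.00, Q2=0.00, Q3=2.00, Q4=13.00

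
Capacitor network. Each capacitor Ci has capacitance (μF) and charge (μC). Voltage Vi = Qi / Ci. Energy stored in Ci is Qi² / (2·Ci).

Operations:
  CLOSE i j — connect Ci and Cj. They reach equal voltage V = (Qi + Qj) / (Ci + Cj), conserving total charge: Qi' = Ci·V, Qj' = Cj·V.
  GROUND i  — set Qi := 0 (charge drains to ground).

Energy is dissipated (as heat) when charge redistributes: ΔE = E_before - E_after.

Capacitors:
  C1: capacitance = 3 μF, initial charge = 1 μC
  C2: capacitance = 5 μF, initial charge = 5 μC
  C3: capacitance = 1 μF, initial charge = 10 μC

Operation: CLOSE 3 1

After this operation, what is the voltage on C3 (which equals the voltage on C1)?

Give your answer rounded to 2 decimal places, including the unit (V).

Initial: C1(3μF, Q=1μC, V=0.33V), C2(5μF, Q=5μC, V=1.00V), C3(1μF, Q=10μC, V=10.00V)
Op 1: CLOSE 3-1: Q_total=11.00, C_total=4.00, V=2.75; Q3=2.75, Q1=8.25; dissipated=35.042

Answer: 2.75 V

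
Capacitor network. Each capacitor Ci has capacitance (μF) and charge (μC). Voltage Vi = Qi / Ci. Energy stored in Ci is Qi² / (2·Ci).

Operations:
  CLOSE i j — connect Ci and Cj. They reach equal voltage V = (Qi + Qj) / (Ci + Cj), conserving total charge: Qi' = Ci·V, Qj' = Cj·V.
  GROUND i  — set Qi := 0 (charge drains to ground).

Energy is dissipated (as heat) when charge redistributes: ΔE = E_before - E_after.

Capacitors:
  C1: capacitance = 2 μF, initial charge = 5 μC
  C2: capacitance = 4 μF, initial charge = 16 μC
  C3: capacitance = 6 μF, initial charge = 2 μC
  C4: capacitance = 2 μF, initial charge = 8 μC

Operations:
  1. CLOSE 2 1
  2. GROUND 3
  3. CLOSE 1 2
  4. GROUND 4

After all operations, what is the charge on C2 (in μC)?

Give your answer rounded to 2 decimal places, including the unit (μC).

Initial: C1(2μF, Q=5μC, V=2.50V), C2(4μF, Q=16μC, V=4.00V), C3(6μF, Q=2μC, V=0.33V), C4(2μF, Q=8μC, V=4.00V)
Op 1: CLOSE 2-1: Q_total=21.00, C_total=6.00, V=3.50; Q2=14.00, Q1=7.00; dissipated=1.500
Op 2: GROUND 3: Q3=0; energy lost=0.333
Op 3: CLOSE 1-2: Q_total=21.00, C_total=6.00, V=3.50; Q1=7.00, Q2=14.00; dissipated=0.000
Op 4: GROUND 4: Q4=0; energy lost=16.000
Final charges: Q1=7.00, Q2=14.00, Q3=0.00, Q4=0.00

Answer: 14.00 μC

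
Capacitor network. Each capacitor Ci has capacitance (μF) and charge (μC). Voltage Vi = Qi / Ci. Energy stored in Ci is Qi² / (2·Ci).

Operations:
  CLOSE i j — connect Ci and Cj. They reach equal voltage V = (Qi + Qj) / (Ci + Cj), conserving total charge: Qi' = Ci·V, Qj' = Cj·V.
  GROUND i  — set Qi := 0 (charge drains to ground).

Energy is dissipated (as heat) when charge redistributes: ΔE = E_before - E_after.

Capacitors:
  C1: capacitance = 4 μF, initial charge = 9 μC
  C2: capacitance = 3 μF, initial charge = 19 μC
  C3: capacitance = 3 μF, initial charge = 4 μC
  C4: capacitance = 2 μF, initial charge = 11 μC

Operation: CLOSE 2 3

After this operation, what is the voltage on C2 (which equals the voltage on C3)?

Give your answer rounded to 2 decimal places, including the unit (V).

Answer: 3.83 V

Derivation:
Initial: C1(4μF, Q=9μC, V=2.25V), C2(3μF, Q=19μC, V=6.33V), C3(3μF, Q=4μC, V=1.33V), C4(2μF, Q=11μC, V=5.50V)
Op 1: CLOSE 2-3: Q_total=23.00, C_total=6.00, V=3.83; Q2=11.50, Q3=11.50; dissipated=18.750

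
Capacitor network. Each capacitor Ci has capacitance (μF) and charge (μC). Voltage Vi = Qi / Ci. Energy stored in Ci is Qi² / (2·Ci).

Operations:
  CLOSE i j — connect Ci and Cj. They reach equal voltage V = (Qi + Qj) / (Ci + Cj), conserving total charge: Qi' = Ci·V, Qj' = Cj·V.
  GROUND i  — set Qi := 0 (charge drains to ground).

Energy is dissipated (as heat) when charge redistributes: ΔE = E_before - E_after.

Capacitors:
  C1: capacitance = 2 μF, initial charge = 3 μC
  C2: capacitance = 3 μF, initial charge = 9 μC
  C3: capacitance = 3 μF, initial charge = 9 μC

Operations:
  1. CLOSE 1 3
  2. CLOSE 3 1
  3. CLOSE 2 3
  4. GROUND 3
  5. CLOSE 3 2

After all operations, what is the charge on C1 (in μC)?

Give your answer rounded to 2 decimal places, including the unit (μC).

Initial: C1(2μF, Q=3μC, V=1.50V), C2(3μF, Q=9μC, V=3.00V), C3(3μF, Q=9μC, V=3.00V)
Op 1: CLOSE 1-3: Q_total=12.00, C_total=5.00, V=2.40; Q1=4.80, Q3=7.20; dissipated=1.350
Op 2: CLOSE 3-1: Q_total=12.00, C_total=5.00, V=2.40; Q3=7.20, Q1=4.80; dissipated=0.000
Op 3: CLOSE 2-3: Q_total=16.20, C_total=6.00, V=2.70; Q2=8.10, Q3=8.10; dissipated=0.270
Op 4: GROUND 3: Q3=0; energy lost=10.935
Op 5: CLOSE 3-2: Q_total=8.10, C_total=6.00, V=1.35; Q3=4.05, Q2=4.05; dissipated=5.468
Final charges: Q1=4.80, Q2=4.05, Q3=4.05

Answer: 4.80 μC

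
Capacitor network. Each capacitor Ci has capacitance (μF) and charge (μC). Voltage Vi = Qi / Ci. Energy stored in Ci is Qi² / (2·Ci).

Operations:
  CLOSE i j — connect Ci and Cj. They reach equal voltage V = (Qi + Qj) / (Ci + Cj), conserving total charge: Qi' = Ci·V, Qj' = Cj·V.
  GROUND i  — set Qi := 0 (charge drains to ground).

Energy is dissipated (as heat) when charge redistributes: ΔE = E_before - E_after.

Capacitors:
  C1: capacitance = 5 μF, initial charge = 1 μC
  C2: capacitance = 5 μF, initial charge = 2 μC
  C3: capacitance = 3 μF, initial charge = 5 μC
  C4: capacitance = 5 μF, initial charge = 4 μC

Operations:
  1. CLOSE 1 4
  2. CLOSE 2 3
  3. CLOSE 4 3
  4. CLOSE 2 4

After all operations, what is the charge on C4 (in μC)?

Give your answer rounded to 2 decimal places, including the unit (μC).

Answer: 3.79 μC

Derivation:
Initial: C1(5μF, Q=1μC, V=0.20V), C2(5μF, Q=2μC, V=0.40V), C3(3μF, Q=5μC, V=1.67V), C4(5μF, Q=4μC, V=0.80V)
Op 1: CLOSE 1-4: Q_total=5.00, C_total=10.00, V=0.50; Q1=2.50, Q4=2.50; dissipated=0.450
Op 2: CLOSE 2-3: Q_total=7.00, C_total=8.00, V=0.88; Q2=4.38, Q3=2.62; dissipated=1.504
Op 3: CLOSE 4-3: Q_total=5.12, C_total=8.00, V=0.64; Q4=3.20, Q3=1.92; dissipated=0.132
Op 4: CLOSE 2-4: Q_total=7.58, C_total=10.00, V=0.76; Q2=3.79, Q4=3.79; dissipated=0.069
Final charges: Q1=2.50, Q2=3.79, Q3=1.92, Q4=3.79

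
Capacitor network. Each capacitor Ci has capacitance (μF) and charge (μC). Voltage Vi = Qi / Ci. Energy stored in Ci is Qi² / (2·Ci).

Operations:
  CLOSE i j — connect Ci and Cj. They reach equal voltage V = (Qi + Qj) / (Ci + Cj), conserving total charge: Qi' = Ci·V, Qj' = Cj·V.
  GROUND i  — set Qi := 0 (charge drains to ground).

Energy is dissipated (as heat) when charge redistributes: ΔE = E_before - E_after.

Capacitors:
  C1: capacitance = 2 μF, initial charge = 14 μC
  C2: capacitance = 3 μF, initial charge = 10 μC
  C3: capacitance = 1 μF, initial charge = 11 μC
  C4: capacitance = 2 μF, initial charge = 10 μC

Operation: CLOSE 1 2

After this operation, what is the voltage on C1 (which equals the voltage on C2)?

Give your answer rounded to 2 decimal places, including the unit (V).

Initial: C1(2μF, Q=14μC, V=7.00V), C2(3μF, Q=10μC, V=3.33V), C3(1μF, Q=11μC, V=11.00V), C4(2μF, Q=10μC, V=5.00V)
Op 1: CLOSE 1-2: Q_total=24.00, C_total=5.00, V=4.80; Q1=9.60, Q2=14.40; dissipated=8.067

Answer: 4.80 V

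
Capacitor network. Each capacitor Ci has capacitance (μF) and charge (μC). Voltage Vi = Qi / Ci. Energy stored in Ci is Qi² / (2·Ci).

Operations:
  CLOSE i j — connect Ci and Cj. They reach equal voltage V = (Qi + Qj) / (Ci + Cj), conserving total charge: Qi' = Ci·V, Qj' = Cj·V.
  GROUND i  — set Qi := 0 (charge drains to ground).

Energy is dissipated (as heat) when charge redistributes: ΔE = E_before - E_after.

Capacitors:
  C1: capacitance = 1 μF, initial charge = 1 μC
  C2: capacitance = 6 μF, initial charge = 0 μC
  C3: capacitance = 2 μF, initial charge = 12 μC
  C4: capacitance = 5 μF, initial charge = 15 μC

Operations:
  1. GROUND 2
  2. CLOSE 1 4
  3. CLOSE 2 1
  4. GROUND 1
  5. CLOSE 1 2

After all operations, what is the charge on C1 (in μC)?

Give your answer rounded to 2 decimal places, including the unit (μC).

Initial: C1(1μF, Q=1μC, V=1.00V), C2(6μF, Q=0μC, V=0.00V), C3(2μF, Q=12μC, V=6.00V), C4(5μF, Q=15μC, V=3.00V)
Op 1: GROUND 2: Q2=0; energy lost=0.000
Op 2: CLOSE 1-4: Q_total=16.00, C_total=6.00, V=2.67; Q1=2.67, Q4=13.33; dissipated=1.667
Op 3: CLOSE 2-1: Q_total=2.67, C_total=7.00, V=0.38; Q2=2.29, Q1=0.38; dissipated=3.048
Op 4: GROUND 1: Q1=0; energy lost=0.073
Op 5: CLOSE 1-2: Q_total=2.29, C_total=7.00, V=0.33; Q1=0.33, Q2=1.96; dissipated=0.062
Final charges: Q1=0.33, Q2=1.96, Q3=12.00, Q4=13.33

Answer: 0.33 μC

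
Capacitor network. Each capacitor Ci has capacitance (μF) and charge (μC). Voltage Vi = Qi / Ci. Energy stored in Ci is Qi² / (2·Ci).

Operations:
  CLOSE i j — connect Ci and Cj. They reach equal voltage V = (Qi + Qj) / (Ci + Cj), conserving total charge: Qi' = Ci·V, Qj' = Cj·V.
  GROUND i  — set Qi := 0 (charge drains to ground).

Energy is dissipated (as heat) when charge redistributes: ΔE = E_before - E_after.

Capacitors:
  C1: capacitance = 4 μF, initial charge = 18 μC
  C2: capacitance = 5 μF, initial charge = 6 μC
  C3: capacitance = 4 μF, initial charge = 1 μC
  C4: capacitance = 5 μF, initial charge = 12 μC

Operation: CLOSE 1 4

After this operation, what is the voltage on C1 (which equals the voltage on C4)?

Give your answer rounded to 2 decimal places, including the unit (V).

Answer: 3.33 V

Derivation:
Initial: C1(4μF, Q=18μC, V=4.50V), C2(5μF, Q=6μC, V=1.20V), C3(4μF, Q=1μC, V=0.25V), C4(5μF, Q=12μC, V=2.40V)
Op 1: CLOSE 1-4: Q_total=30.00, C_total=9.00, V=3.33; Q1=13.33, Q4=16.67; dissipated=4.900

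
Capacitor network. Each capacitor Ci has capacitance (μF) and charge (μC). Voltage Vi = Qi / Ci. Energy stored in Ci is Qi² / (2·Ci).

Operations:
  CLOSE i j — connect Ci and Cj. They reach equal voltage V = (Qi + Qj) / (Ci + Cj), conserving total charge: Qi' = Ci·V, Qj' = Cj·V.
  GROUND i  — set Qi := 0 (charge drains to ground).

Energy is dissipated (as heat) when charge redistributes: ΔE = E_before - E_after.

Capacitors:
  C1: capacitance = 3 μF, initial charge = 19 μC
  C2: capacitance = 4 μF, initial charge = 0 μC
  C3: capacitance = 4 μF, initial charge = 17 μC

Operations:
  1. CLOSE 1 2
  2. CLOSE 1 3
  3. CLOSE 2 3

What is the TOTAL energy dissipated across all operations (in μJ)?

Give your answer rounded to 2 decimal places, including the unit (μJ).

Initial: C1(3μF, Q=19μC, V=6.33V), C2(4μF, Q=0μC, V=0.00V), C3(4μF, Q=17μC, V=4.25V)
Op 1: CLOSE 1-2: Q_total=19.00, C_total=7.00, V=2.71; Q1=8.14, Q2=10.86; dissipated=34.381
Op 2: CLOSE 1-3: Q_total=25.14, C_total=7.00, V=3.59; Q1=10.78, Q3=14.37; dissipated=2.022
Op 3: CLOSE 2-3: Q_total=25.22, C_total=8.00, V=3.15; Q2=12.61, Q3=12.61; dissipated=0.770
Total dissipated: 37.173 μJ

Answer: 37.17 μJ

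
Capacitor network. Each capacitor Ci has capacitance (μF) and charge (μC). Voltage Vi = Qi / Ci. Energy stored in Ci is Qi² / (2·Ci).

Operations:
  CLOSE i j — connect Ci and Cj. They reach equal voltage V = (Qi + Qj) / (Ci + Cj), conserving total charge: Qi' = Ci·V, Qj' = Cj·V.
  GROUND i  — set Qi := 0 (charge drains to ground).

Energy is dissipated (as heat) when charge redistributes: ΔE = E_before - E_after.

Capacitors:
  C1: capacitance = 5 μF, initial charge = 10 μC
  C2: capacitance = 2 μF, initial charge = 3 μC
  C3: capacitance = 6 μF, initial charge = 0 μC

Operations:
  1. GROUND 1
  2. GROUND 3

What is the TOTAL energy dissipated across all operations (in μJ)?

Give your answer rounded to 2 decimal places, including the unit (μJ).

Answer: 10.00 μJ

Derivation:
Initial: C1(5μF, Q=10μC, V=2.00V), C2(2μF, Q=3μC, V=1.50V), C3(6μF, Q=0μC, V=0.00V)
Op 1: GROUND 1: Q1=0; energy lost=10.000
Op 2: GROUND 3: Q3=0; energy lost=0.000
Total dissipated: 10.000 μJ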